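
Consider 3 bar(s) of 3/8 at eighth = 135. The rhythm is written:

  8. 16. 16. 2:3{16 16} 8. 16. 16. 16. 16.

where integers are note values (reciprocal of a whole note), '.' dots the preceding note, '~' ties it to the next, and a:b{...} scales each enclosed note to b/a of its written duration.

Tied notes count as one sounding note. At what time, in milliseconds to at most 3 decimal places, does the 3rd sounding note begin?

1. 0.0ms @ 0 + 666.667ms (3/2)
2. 666.667ms @ 3/2 + 333.333ms (3/4)
3. 1000.0ms @ 9/4 + 333.333ms (3/4)
4. 1333.333ms @ 3 + 333.333ms (3/4)
5. 1666.667ms @ 15/4 + 333.333ms (3/4)
6. 2000.0ms @ 9/2 + 666.667ms (3/2)
7. 2666.667ms @ 6 + 333.333ms (3/4)
8. 3000.0ms @ 27/4 + 333.333ms (3/4)
9. 3333.333ms @ 15/2 + 333.333ms (3/4)
10. 3666.667ms @ 33/4 + 333.333ms (3/4)

note 3 onset = 9/4b = 1000.0ms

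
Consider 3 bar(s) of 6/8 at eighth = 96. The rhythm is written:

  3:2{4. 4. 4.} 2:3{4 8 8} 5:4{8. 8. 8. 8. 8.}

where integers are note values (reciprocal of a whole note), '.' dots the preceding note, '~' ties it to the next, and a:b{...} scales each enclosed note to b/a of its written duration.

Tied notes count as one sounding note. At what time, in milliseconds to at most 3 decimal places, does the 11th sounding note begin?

1. 0.0ms @ 0 + 1250.0ms (2)
2. 1250.0ms @ 2 + 1250.0ms (2)
3. 2500.0ms @ 4 + 1250.0ms (2)
4. 3750.0ms @ 6 + 1875.0ms (3)
5. 5625.0ms @ 9 + 937.5ms (3/2)
6. 6562.5ms @ 21/2 + 937.5ms (3/2)
7. 7500.0ms @ 12 + 750.0ms (6/5)
8. 8250.0ms @ 66/5 + 750.0ms (6/5)
9. 9000.0ms @ 72/5 + 750.0ms (6/5)
10. 9750.0ms @ 78/5 + 750.0ms (6/5)
11. 10500.0ms @ 84/5 + 750.0ms (6/5)

note 11 onset = 84/5b = 10500.0ms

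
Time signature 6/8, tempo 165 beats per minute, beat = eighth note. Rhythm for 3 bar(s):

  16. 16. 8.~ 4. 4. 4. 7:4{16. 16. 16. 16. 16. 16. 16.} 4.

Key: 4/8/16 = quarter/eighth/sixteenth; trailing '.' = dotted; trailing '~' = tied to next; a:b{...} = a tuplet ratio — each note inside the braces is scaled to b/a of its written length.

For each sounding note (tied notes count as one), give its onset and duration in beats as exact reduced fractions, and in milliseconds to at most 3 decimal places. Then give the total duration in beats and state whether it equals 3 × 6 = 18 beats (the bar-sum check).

1) 0.0ms=0b +272.727ms=3/4b
2) 272.727ms=3/4b +272.727ms=3/4b
3) 545.455ms=3/2b +1636.364ms=9/2b
4) 2181.818ms=6b +1090.909ms=3b
5) 3272.727ms=9b +1090.909ms=3b
6) 4363.636ms=12b +155.844ms=3/7b
7) 4519.481ms=87/7b +155.844ms=3/7b
8) 4675.325ms=90/7b +155.844ms=3/7b
9) 4831.169ms=93/7b +155.844ms=3/7b
10) 4987.013ms=96/7b +155.844ms=3/7b
11) 5142.857ms=99/7b +155.844ms=3/7b
12) 5298.701ms=102/7b +155.844ms=3/7b
13) 5454.545ms=15b +1090.909ms=3b
Σ=18b of 18 (165bpm 6/8) — PASS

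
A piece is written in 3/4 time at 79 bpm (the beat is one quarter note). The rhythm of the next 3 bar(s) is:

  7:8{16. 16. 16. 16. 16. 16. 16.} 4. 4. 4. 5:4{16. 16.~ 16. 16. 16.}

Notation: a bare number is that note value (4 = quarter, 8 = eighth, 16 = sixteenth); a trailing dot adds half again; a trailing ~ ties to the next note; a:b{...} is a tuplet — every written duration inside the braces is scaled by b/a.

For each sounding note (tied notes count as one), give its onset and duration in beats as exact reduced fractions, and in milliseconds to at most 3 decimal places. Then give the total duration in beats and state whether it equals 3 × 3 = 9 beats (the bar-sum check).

1) 0.0ms=0b +325.497ms=3/7b
2) 325.497ms=3/7b +325.497ms=3/7b
3) 650.995ms=6/7b +325.497ms=3/7b
4) 976.492ms=9/7b +325.497ms=3/7b
5) 1301.989ms=12/7b +325.497ms=3/7b
6) 1627.486ms=15/7b +325.497ms=3/7b
7) 1952.984ms=18/7b +325.497ms=3/7b
8) 2278.481ms=3b +1139.241ms=3/2b
9) 3417.722ms=9/2b +1139.241ms=3/2b
10) 4556.962ms=6b +1139.241ms=3/2b
11) 5696.203ms=15/2b +227.848ms=3/10b
12) 5924.051ms=39/5b +455.696ms=3/5b
13) 6379.747ms=42/5b +227.848ms=3/10b
14) 6607.595ms=87/10b +227.848ms=3/10b
Σ=9b of 9 (79bpm 3/4) — PASS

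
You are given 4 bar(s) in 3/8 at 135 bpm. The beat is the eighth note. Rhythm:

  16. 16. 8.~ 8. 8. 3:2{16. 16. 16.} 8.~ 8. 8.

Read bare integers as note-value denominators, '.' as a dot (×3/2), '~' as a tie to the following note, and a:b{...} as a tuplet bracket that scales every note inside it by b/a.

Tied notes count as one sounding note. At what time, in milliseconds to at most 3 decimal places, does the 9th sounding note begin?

note 9 onset = 21/2b = 4666.667ms

1. 0.0ms @ 0 + 333.333ms (3/4)
2. 333.333ms @ 3/4 + 333.333ms (3/4)
3. 666.667ms @ 3/2 + 1333.333ms (3)
4. 2000.0ms @ 9/2 + 666.667ms (3/2)
5. 2666.667ms @ 6 + 222.222ms (1/2)
6. 2888.889ms @ 13/2 + 222.222ms (1/2)
7. 3111.111ms @ 7 + 222.222ms (1/2)
8. 3333.333ms @ 15/2 + 1333.333ms (3)
9. 4666.667ms @ 21/2 + 666.667ms (3/2)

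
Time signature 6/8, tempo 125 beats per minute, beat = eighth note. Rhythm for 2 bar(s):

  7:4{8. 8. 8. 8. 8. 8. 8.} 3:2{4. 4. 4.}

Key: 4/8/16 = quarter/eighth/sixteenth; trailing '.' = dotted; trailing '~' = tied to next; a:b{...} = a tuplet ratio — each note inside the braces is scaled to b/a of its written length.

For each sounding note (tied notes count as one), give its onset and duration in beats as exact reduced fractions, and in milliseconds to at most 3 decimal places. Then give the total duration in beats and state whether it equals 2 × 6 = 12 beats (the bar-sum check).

1) 0.0ms=0b +411.429ms=6/7b
2) 411.429ms=6/7b +411.429ms=6/7b
3) 822.857ms=12/7b +411.429ms=6/7b
4) 1234.286ms=18/7b +411.429ms=6/7b
5) 1645.714ms=24/7b +411.429ms=6/7b
6) 2057.143ms=30/7b +411.429ms=6/7b
7) 2468.571ms=36/7b +411.429ms=6/7b
8) 2880.0ms=6b +960.0ms=2b
9) 3840.0ms=8b +960.0ms=2b
10) 4800.0ms=10b +960.0ms=2b
Σ=12b of 12 (125bpm 6/8) — PASS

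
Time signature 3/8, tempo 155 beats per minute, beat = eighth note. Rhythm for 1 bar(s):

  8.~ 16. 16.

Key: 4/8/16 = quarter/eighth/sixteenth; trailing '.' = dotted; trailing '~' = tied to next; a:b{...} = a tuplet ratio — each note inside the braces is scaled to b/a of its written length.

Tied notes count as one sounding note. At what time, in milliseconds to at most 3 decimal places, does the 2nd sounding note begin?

note 2 onset = 9/4b = 870.968ms

1. 0.0ms @ 0 + 870.968ms (9/4)
2. 870.968ms @ 9/4 + 290.323ms (3/4)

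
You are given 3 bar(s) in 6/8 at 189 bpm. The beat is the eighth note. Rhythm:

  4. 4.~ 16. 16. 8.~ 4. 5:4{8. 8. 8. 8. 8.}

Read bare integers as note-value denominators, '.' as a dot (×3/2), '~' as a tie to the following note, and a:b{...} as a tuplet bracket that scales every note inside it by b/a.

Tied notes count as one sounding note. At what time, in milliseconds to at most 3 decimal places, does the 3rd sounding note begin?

1. 0.0ms @ 0 + 952.381ms (3)
2. 952.381ms @ 3 + 1190.476ms (15/4)
3. 2142.857ms @ 27/4 + 238.095ms (3/4)
4. 2380.952ms @ 15/2 + 1428.571ms (9/2)
5. 3809.524ms @ 12 + 380.952ms (6/5)
6. 4190.476ms @ 66/5 + 380.952ms (6/5)
7. 4571.429ms @ 72/5 + 380.952ms (6/5)
8. 4952.381ms @ 78/5 + 380.952ms (6/5)
9. 5333.333ms @ 84/5 + 380.952ms (6/5)

note 3 onset = 27/4b = 2142.857ms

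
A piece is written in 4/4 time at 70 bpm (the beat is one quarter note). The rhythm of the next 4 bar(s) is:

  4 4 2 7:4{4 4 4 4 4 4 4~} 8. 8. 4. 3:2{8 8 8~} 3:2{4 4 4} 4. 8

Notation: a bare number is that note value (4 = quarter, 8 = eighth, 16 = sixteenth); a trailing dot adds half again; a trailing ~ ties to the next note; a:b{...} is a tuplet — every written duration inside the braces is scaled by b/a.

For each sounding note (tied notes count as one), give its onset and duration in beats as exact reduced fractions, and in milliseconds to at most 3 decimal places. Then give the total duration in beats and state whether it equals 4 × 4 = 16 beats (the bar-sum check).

1) 0.0ms=0b +857.143ms=1b
2) 857.143ms=1b +857.143ms=1b
3) 1714.286ms=2b +1714.286ms=2b
4) 3428.571ms=4b +489.796ms=4/7b
5) 3918.367ms=32/7b +489.796ms=4/7b
6) 4408.163ms=36/7b +489.796ms=4/7b
7) 4897.959ms=40/7b +489.796ms=4/7b
8) 5387.755ms=44/7b +489.796ms=4/7b
9) 5877.551ms=48/7b +489.796ms=4/7b
10) 6367.347ms=52/7b +1132.653ms=37/28b
11) 7500.0ms=35/4b +642.857ms=3/4b
12) 8142.857ms=19/2b +1285.714ms=3/2b
13) 9428.571ms=11b +285.714ms=1/3b
14) 9714.286ms=34/3b +285.714ms=1/3b
15) 10000.0ms=35/3b +857.143ms=1b
16) 10857.143ms=38/3b +571.429ms=2/3b
17) 11428.571ms=40/3b +571.429ms=2/3b
18) 12000.0ms=14b +1285.714ms=3/2b
19) 13285.714ms=31/2b +428.571ms=1/2b
Σ=16b of 16 (70bpm 4/4) — PASS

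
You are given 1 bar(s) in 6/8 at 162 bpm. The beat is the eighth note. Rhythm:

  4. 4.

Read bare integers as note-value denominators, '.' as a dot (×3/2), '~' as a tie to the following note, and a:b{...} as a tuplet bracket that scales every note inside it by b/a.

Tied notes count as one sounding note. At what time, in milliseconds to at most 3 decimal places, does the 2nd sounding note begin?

note 2 onset = 3b = 1111.111ms

1. 0.0ms @ 0 + 1111.111ms (3)
2. 1111.111ms @ 3 + 1111.111ms (3)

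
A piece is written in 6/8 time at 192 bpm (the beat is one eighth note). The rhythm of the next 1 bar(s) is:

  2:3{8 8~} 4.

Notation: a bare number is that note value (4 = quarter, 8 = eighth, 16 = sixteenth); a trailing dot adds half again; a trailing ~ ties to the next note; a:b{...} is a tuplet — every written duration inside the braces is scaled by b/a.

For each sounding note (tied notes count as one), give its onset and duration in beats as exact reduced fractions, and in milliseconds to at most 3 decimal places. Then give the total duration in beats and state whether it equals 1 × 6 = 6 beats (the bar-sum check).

1) 0.0ms=0b +468.75ms=3/2b
2) 468.75ms=3/2b +1406.25ms=9/2b
Σ=6b of 6 (192bpm 6/8) — PASS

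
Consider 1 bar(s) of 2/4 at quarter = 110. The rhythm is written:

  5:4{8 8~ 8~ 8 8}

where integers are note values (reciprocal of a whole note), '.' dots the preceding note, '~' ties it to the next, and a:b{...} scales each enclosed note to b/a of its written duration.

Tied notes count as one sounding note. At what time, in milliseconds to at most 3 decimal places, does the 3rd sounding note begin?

1. 0.0ms @ 0 + 218.182ms (2/5)
2. 218.182ms @ 2/5 + 654.545ms (6/5)
3. 872.727ms @ 8/5 + 218.182ms (2/5)

note 3 onset = 8/5b = 872.727ms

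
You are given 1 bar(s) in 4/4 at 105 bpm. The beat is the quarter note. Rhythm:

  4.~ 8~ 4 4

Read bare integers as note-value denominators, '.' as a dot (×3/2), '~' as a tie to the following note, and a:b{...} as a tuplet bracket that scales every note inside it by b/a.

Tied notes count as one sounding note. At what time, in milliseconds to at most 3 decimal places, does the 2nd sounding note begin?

1. 0.0ms @ 0 + 1714.286ms (3)
2. 1714.286ms @ 3 + 571.429ms (1)

note 2 onset = 3b = 1714.286ms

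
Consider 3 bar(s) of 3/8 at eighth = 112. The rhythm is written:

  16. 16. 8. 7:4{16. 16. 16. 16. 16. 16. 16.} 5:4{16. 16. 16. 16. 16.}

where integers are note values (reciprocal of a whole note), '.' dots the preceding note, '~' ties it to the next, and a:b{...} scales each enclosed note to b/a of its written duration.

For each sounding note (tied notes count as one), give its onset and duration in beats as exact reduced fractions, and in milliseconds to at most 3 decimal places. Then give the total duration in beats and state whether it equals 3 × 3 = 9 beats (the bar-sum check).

1) 0.0ms=0b +401.786ms=3/4b
2) 401.786ms=3/4b +401.786ms=3/4b
3) 803.571ms=3/2b +803.571ms=3/2b
4) 1607.143ms=3b +229.592ms=3/7b
5) 1836.735ms=24/7b +229.592ms=3/7b
6) 2066.327ms=27/7b +229.592ms=3/7b
7) 2295.918ms=30/7b +229.592ms=3/7b
8) 2525.51ms=33/7b +229.592ms=3/7b
9) 2755.102ms=36/7b +229.592ms=3/7b
10) 2984.694ms=39/7b +229.592ms=3/7b
11) 3214.286ms=6b +321.429ms=3/5b
12) 3535.714ms=33/5b +321.429ms=3/5b
13) 3857.143ms=36/5b +321.429ms=3/5b
14) 4178.571ms=39/5b +321.429ms=3/5b
15) 4500.0ms=42/5b +321.429ms=3/5b
Σ=9b of 9 (112bpm 3/8) — PASS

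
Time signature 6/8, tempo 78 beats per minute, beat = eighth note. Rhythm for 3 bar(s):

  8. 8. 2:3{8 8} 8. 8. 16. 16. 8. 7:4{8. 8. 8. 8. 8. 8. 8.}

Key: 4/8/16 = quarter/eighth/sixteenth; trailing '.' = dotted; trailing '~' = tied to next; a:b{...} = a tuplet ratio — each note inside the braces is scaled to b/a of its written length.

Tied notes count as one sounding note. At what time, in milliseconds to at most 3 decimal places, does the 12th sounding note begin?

1. 0.0ms @ 0 + 1153.846ms (3/2)
2. 1153.846ms @ 3/2 + 1153.846ms (3/2)
3. 2307.692ms @ 3 + 1153.846ms (3/2)
4. 3461.538ms @ 9/2 + 1153.846ms (3/2)
5. 4615.385ms @ 6 + 1153.846ms (3/2)
6. 5769.231ms @ 15/2 + 1153.846ms (3/2)
7. 6923.077ms @ 9 + 576.923ms (3/4)
8. 7500.0ms @ 39/4 + 576.923ms (3/4)
9. 8076.923ms @ 21/2 + 1153.846ms (3/2)
10. 9230.769ms @ 12 + 659.341ms (6/7)
11. 9890.11ms @ 90/7 + 659.341ms (6/7)
12. 10549.451ms @ 96/7 + 659.341ms (6/7)
13. 11208.791ms @ 102/7 + 659.341ms (6/7)
14. 11868.132ms @ 108/7 + 659.341ms (6/7)
15. 12527.473ms @ 114/7 + 659.341ms (6/7)
16. 13186.813ms @ 120/7 + 659.341ms (6/7)

note 12 onset = 96/7b = 10549.451ms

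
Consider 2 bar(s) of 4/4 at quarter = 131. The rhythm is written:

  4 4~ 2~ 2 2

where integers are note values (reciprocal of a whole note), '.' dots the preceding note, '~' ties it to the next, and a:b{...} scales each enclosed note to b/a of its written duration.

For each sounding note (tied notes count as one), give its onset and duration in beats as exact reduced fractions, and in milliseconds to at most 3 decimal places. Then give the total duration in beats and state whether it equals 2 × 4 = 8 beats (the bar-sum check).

1) 0.0ms=0b +458.015ms=1b
2) 458.015ms=1b +2290.076ms=5b
3) 2748.092ms=6b +916.031ms=2b
Σ=8b of 8 (131bpm 4/4) — PASS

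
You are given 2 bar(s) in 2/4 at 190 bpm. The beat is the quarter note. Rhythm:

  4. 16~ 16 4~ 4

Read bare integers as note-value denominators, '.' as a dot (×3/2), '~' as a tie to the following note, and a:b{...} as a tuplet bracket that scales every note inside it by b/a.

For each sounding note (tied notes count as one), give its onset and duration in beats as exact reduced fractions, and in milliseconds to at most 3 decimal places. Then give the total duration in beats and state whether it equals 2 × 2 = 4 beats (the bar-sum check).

1) 0.0ms=0b +473.684ms=3/2b
2) 473.684ms=3/2b +157.895ms=1/2b
3) 631.579ms=2b +631.579ms=2b
Σ=4b of 4 (190bpm 2/4) — PASS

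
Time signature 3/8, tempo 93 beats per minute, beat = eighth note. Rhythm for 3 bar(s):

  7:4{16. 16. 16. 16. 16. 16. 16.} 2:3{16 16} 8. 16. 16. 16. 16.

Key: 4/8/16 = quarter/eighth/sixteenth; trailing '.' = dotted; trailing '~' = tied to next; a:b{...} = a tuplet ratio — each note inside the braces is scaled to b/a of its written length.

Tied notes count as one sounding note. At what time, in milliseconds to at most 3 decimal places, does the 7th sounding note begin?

note 7 onset = 18/7b = 1658.986ms

1. 0.0ms @ 0 + 276.498ms (3/7)
2. 276.498ms @ 3/7 + 276.498ms (3/7)
3. 552.995ms @ 6/7 + 276.498ms (3/7)
4. 829.493ms @ 9/7 + 276.498ms (3/7)
5. 1105.991ms @ 12/7 + 276.498ms (3/7)
6. 1382.488ms @ 15/7 + 276.498ms (3/7)
7. 1658.986ms @ 18/7 + 276.498ms (3/7)
8. 1935.484ms @ 3 + 483.871ms (3/4)
9. 2419.355ms @ 15/4 + 483.871ms (3/4)
10. 2903.226ms @ 9/2 + 967.742ms (3/2)
11. 3870.968ms @ 6 + 483.871ms (3/4)
12. 4354.839ms @ 27/4 + 483.871ms (3/4)
13. 4838.71ms @ 15/2 + 483.871ms (3/4)
14. 5322.581ms @ 33/4 + 483.871ms (3/4)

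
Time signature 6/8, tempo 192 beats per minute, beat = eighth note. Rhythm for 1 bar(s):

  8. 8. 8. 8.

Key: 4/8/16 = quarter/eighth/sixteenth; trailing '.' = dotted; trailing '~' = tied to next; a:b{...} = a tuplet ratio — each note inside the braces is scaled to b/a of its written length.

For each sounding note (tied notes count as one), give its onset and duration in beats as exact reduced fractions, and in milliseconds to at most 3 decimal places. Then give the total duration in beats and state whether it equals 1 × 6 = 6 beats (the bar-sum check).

1) 0.0ms=0b +468.75ms=3/2b
2) 468.75ms=3/2b +468.75ms=3/2b
3) 937.5ms=3b +468.75ms=3/2b
4) 1406.25ms=9/2b +468.75ms=3/2b
Σ=6b of 6 (192bpm 6/8) — PASS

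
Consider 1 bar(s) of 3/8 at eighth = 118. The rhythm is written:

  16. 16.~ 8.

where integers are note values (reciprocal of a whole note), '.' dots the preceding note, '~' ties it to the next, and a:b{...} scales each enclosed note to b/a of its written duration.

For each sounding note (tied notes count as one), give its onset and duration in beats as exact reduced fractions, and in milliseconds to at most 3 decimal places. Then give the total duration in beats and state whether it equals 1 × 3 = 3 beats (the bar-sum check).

1) 0.0ms=0b +381.356ms=3/4b
2) 381.356ms=3/4b +1144.068ms=9/4b
Σ=3b of 3 (118bpm 3/8) — PASS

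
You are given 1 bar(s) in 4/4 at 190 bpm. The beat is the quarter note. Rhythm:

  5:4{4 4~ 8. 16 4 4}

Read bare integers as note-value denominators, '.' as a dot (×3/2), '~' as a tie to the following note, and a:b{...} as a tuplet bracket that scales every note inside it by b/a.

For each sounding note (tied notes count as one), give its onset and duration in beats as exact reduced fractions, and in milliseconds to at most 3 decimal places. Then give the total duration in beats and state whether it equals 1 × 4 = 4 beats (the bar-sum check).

1) 0.0ms=0b +252.632ms=4/5b
2) 252.632ms=4/5b +442.105ms=7/5b
3) 694.737ms=11/5b +63.158ms=1/5b
4) 757.895ms=12/5b +252.632ms=4/5b
5) 1010.526ms=16/5b +252.632ms=4/5b
Σ=4b of 4 (190bpm 4/4) — PASS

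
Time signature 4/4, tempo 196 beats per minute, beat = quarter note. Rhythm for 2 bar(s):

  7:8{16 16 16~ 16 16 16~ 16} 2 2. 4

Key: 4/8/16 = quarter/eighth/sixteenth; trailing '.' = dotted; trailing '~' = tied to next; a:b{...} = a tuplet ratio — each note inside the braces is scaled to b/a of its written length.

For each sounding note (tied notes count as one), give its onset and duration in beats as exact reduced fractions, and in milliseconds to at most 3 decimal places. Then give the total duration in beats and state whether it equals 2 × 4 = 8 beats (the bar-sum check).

1) 0.0ms=0b +87.464ms=2/7b
2) 87.464ms=2/7b +87.464ms=2/7b
3) 174.927ms=4/7b +174.927ms=4/7b
4) 349.854ms=8/7b +87.464ms=2/7b
5) 437.318ms=10/7b +174.927ms=4/7b
6) 612.245ms=2b +612.245ms=2b
7) 1224.49ms=4b +918.367ms=3b
8) 2142.857ms=7b +306.122ms=1b
Σ=8b of 8 (196bpm 4/4) — PASS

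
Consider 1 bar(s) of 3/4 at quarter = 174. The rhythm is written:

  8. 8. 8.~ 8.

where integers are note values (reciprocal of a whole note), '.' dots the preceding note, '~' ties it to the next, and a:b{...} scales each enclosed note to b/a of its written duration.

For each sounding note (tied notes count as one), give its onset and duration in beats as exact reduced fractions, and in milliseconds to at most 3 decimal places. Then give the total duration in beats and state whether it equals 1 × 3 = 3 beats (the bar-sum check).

1) 0.0ms=0b +258.621ms=3/4b
2) 258.621ms=3/4b +258.621ms=3/4b
3) 517.241ms=3/2b +517.241ms=3/2b
Σ=3b of 3 (174bpm 3/4) — PASS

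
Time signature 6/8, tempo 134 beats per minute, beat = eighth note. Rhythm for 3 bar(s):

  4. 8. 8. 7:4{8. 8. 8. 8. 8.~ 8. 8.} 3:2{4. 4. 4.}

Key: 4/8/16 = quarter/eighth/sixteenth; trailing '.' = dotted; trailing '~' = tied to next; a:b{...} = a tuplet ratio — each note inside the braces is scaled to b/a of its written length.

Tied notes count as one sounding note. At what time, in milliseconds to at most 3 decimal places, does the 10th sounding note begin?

1. 0.0ms @ 0 + 1343.284ms (3)
2. 1343.284ms @ 3 + 671.642ms (3/2)
3. 2014.925ms @ 9/2 + 671.642ms (3/2)
4. 2686.567ms @ 6 + 383.795ms (6/7)
5. 3070.362ms @ 48/7 + 383.795ms (6/7)
6. 3454.158ms @ 54/7 + 383.795ms (6/7)
7. 3837.953ms @ 60/7 + 383.795ms (6/7)
8. 4221.748ms @ 66/7 + 767.591ms (12/7)
9. 4989.339ms @ 78/7 + 383.795ms (6/7)
10. 5373.134ms @ 12 + 895.522ms (2)
11. 6268.657ms @ 14 + 895.522ms (2)
12. 7164.179ms @ 16 + 895.522ms (2)

note 10 onset = 12b = 5373.134ms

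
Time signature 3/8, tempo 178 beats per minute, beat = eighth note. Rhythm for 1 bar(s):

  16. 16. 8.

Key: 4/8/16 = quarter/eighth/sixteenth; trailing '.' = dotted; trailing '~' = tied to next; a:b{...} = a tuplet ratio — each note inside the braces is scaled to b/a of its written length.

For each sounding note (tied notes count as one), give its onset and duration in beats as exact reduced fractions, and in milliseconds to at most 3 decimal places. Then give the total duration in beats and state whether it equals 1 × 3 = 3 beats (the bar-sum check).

1) 0.0ms=0b +252.809ms=3/4b
2) 252.809ms=3/4b +252.809ms=3/4b
3) 505.618ms=3/2b +505.618ms=3/2b
Σ=3b of 3 (178bpm 3/8) — PASS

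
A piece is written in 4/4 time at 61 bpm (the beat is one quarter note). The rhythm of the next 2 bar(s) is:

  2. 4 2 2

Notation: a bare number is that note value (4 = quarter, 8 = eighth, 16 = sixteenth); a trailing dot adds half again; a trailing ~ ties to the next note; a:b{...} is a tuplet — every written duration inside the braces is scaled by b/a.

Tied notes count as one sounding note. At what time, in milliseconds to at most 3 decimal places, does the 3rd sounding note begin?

1. 0.0ms @ 0 + 2950.82ms (3)
2. 2950.82ms @ 3 + 983.607ms (1)
3. 3934.426ms @ 4 + 1967.213ms (2)
4. 5901.639ms @ 6 + 1967.213ms (2)

note 3 onset = 4b = 3934.426ms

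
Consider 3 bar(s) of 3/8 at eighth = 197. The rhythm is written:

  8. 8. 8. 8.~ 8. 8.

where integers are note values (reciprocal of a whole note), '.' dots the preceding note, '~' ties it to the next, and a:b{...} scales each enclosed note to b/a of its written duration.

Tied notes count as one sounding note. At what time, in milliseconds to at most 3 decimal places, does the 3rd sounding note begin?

note 3 onset = 3b = 913.706ms

1. 0.0ms @ 0 + 456.853ms (3/2)
2. 456.853ms @ 3/2 + 456.853ms (3/2)
3. 913.706ms @ 3 + 456.853ms (3/2)
4. 1370.558ms @ 9/2 + 913.706ms (3)
5. 2284.264ms @ 15/2 + 456.853ms (3/2)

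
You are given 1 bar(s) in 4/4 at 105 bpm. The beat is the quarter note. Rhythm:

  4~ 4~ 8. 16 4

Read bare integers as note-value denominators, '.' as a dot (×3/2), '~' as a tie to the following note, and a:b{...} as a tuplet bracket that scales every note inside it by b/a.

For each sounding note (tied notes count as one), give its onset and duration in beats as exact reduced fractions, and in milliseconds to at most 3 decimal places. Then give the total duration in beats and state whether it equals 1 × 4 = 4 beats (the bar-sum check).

1) 0.0ms=0b +1571.429ms=11/4b
2) 1571.429ms=11/4b +142.857ms=1/4b
3) 1714.286ms=3b +571.429ms=1b
Σ=4b of 4 (105bpm 4/4) — PASS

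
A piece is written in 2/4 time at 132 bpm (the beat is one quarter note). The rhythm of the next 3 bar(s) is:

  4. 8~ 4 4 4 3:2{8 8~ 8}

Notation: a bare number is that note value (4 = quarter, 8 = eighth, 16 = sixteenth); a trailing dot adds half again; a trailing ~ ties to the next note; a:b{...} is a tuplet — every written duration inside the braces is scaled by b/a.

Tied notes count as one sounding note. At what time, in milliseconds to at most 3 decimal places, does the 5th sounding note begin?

note 5 onset = 5b = 2272.727ms

1. 0.0ms @ 0 + 681.818ms (3/2)
2. 681.818ms @ 3/2 + 681.818ms (3/2)
3. 1363.636ms @ 3 + 454.545ms (1)
4. 1818.182ms @ 4 + 454.545ms (1)
5. 2272.727ms @ 5 + 151.515ms (1/3)
6. 2424.242ms @ 16/3 + 303.03ms (2/3)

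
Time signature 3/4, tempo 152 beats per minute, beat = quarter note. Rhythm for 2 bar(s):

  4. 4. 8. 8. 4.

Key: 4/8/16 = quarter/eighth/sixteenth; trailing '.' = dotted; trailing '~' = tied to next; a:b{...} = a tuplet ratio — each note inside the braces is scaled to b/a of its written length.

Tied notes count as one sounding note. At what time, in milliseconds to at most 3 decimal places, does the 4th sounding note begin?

1. 0.0ms @ 0 + 592.105ms (3/2)
2. 592.105ms @ 3/2 + 592.105ms (3/2)
3. 1184.211ms @ 3 + 296.053ms (3/4)
4. 1480.263ms @ 15/4 + 296.053ms (3/4)
5. 1776.316ms @ 9/2 + 592.105ms (3/2)

note 4 onset = 15/4b = 1480.263ms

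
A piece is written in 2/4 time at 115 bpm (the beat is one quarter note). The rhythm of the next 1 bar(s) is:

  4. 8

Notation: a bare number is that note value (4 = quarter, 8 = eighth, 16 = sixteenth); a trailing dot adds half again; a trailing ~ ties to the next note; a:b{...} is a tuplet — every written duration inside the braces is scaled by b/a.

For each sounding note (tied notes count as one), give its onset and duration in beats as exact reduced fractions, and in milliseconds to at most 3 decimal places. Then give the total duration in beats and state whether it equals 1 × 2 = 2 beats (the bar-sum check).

1) 0.0ms=0b +782.609ms=3/2b
2) 782.609ms=3/2b +260.87ms=1/2b
Σ=2b of 2 (115bpm 2/4) — PASS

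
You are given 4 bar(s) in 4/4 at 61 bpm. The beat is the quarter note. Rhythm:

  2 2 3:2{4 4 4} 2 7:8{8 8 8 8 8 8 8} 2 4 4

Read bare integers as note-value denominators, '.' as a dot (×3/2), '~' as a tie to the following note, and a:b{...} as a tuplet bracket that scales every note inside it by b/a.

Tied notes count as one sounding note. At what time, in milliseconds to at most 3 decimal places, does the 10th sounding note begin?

note 10 onset = 68/7b = 9555.035ms

1. 0.0ms @ 0 + 1967.213ms (2)
2. 1967.213ms @ 2 + 1967.213ms (2)
3. 3934.426ms @ 4 + 655.738ms (2/3)
4. 4590.164ms @ 14/3 + 655.738ms (2/3)
5. 5245.902ms @ 16/3 + 655.738ms (2/3)
6. 5901.639ms @ 6 + 1967.213ms (2)
7. 7868.852ms @ 8 + 562.061ms (4/7)
8. 8430.913ms @ 60/7 + 562.061ms (4/7)
9. 8992.974ms @ 64/7 + 562.061ms (4/7)
10. 9555.035ms @ 68/7 + 562.061ms (4/7)
11. 10117.096ms @ 72/7 + 562.061ms (4/7)
12. 10679.157ms @ 76/7 + 562.061ms (4/7)
13. 11241.218ms @ 80/7 + 562.061ms (4/7)
14. 11803.279ms @ 12 + 1967.213ms (2)
15. 13770.492ms @ 14 + 983.607ms (1)
16. 14754.098ms @ 15 + 983.607ms (1)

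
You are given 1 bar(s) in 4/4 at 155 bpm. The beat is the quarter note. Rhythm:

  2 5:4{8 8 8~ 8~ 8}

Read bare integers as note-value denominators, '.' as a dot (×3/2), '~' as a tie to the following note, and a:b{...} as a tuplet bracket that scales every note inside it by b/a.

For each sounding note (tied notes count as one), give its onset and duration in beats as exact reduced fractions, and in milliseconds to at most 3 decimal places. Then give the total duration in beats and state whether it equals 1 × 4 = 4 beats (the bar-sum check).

1) 0.0ms=0b +774.194ms=2b
2) 774.194ms=2b +154.839ms=2/5b
3) 929.032ms=12/5b +154.839ms=2/5b
4) 1083.871ms=14/5b +464.516ms=6/5b
Σ=4b of 4 (155bpm 4/4) — PASS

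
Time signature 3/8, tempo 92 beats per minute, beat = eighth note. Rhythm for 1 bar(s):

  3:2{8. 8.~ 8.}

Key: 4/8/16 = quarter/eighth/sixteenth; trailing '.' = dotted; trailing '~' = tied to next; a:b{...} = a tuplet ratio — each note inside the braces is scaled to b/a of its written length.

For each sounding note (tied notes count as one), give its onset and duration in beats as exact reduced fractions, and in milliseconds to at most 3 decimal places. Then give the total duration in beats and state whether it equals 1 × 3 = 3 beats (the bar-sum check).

1) 0.0ms=0b +652.174ms=1b
2) 652.174ms=1b +1304.348ms=2b
Σ=3b of 3 (92bpm 3/8) — PASS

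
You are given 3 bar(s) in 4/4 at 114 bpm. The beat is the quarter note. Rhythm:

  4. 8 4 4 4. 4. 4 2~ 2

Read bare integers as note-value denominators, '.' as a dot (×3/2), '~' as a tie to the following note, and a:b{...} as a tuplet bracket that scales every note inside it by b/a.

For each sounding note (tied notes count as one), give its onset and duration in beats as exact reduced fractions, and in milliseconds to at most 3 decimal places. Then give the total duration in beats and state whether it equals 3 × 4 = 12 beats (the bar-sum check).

1) 0.0ms=0b +789.474ms=3/2b
2) 789.474ms=3/2b +263.158ms=1/2b
3) 1052.632ms=2b +526.316ms=1b
4) 1578.947ms=3b +526.316ms=1b
5) 2105.263ms=4b +789.474ms=3/2b
6) 2894.737ms=11/2b +789.474ms=3/2b
7) 3684.211ms=7b +526.316ms=1b
8) 4210.526ms=8b +2105.263ms=4b
Σ=12b of 12 (114bpm 4/4) — PASS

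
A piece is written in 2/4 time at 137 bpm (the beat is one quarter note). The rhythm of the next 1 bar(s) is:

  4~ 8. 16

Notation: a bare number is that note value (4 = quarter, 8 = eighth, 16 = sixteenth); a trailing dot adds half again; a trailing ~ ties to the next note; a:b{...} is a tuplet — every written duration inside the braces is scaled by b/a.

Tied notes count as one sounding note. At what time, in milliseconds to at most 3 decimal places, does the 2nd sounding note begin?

1. 0.0ms @ 0 + 766.423ms (7/4)
2. 766.423ms @ 7/4 + 109.489ms (1/4)

note 2 onset = 7/4b = 766.423ms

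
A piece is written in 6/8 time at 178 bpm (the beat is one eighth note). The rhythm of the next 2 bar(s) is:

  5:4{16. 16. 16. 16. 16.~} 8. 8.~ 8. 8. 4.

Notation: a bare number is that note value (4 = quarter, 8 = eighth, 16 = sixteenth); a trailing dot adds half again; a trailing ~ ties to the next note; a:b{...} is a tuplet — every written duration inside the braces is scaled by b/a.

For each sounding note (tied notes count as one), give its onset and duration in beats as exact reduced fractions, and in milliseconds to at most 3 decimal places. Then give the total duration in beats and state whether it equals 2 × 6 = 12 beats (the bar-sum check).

1) 0.0ms=0b +202.247ms=3/5b
2) 202.247ms=3/5b +202.247ms=3/5b
3) 404.494ms=6/5b +202.247ms=3/5b
4) 606.742ms=9/5b +202.247ms=3/5b
5) 808.989ms=12/5b +707.865ms=21/10b
6) 1516.854ms=9/2b +1011.236ms=3b
7) 2528.09ms=15/2b +505.618ms=3/2b
8) 3033.708ms=9b +1011.236ms=3b
Σ=12b of 12 (178bpm 6/8) — PASS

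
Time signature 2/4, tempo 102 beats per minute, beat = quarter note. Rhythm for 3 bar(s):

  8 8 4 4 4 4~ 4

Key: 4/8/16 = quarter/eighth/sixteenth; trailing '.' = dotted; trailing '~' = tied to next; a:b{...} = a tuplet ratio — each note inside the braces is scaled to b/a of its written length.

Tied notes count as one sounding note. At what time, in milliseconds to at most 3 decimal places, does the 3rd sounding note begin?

1. 0.0ms @ 0 + 294.118ms (1/2)
2. 294.118ms @ 1/2 + 294.118ms (1/2)
3. 588.235ms @ 1 + 588.235ms (1)
4. 1176.471ms @ 2 + 588.235ms (1)
5. 1764.706ms @ 3 + 588.235ms (1)
6. 2352.941ms @ 4 + 1176.471ms (2)

note 3 onset = 1b = 588.235ms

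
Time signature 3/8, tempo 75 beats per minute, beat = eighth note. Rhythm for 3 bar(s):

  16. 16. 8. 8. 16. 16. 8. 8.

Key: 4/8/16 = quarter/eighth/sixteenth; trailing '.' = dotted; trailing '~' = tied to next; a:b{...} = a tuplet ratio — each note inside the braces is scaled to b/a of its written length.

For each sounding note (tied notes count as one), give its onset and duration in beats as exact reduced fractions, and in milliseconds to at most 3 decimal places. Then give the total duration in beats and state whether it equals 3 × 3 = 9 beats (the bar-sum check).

1) 0.0ms=0b +600.0ms=3/4b
2) 600.0ms=3/4b +600.0ms=3/4b
3) 1200.0ms=3/2b +1200.0ms=3/2b
4) 2400.0ms=3b +1200.0ms=3/2b
5) 3600.0ms=9/2b +600.0ms=3/4b
6) 4200.0ms=21/4b +600.0ms=3/4b
7) 4800.0ms=6b +1200.0ms=3/2b
8) 6000.0ms=15/2b +1200.0ms=3/2b
Σ=9b of 9 (75bpm 3/8) — PASS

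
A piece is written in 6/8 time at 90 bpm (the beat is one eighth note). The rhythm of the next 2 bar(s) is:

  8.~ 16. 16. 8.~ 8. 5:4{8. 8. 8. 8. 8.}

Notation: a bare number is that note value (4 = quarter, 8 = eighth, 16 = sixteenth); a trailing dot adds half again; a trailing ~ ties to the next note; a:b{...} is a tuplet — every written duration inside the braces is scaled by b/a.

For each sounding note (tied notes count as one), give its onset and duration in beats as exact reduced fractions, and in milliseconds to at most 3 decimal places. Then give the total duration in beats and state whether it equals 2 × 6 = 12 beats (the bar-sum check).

1) 0.0ms=0b +1500.0ms=9/4b
2) 1500.0ms=9/4b +500.0ms=3/4b
3) 2000.0ms=3b +2000.0ms=3b
4) 4000.0ms=6b +800.0ms=6/5b
5) 4800.0ms=36/5b +800.0ms=6/5b
6) 5600.0ms=42/5b +800.0ms=6/5b
7) 6400.0ms=48/5b +800.0ms=6/5b
8) 7200.0ms=54/5b +800.0ms=6/5b
Σ=12b of 12 (90bpm 6/8) — PASS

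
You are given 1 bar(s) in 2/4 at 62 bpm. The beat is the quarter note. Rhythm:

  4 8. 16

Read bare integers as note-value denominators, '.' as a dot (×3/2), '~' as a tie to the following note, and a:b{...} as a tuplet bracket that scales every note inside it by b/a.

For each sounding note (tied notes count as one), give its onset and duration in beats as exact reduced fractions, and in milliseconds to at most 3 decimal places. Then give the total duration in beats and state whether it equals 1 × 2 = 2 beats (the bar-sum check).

1) 0.0ms=0b +967.742ms=1b
2) 967.742ms=1b +725.806ms=3/4b
3) 1693.548ms=7/4b +241.935ms=1/4b
Σ=2b of 2 (62bpm 2/4) — PASS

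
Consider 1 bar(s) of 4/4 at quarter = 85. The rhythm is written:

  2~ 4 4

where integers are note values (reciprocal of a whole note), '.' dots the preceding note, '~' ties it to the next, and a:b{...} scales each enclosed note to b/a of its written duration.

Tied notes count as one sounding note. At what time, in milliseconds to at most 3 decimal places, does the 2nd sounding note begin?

note 2 onset = 3b = 2117.647ms

1. 0.0ms @ 0 + 2117.647ms (3)
2. 2117.647ms @ 3 + 705.882ms (1)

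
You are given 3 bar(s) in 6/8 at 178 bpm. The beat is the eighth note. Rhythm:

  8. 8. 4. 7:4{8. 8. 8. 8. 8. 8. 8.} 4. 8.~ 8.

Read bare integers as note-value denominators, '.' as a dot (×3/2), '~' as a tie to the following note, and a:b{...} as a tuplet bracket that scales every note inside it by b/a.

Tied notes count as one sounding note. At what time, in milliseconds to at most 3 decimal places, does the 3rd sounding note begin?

note 3 onset = 3b = 1011.236ms

1. 0.0ms @ 0 + 505.618ms (3/2)
2. 505.618ms @ 3/2 + 505.618ms (3/2)
3. 1011.236ms @ 3 + 1011.236ms (3)
4. 2022.472ms @ 6 + 288.925ms (6/7)
5. 2311.396ms @ 48/7 + 288.925ms (6/7)
6. 2600.321ms @ 54/7 + 288.925ms (6/7)
7. 2889.246ms @ 60/7 + 288.925ms (6/7)
8. 3178.17ms @ 66/7 + 288.925ms (6/7)
9. 3467.095ms @ 72/7 + 288.925ms (6/7)
10. 3756.019ms @ 78/7 + 288.925ms (6/7)
11. 4044.944ms @ 12 + 1011.236ms (3)
12. 5056.18ms @ 15 + 1011.236ms (3)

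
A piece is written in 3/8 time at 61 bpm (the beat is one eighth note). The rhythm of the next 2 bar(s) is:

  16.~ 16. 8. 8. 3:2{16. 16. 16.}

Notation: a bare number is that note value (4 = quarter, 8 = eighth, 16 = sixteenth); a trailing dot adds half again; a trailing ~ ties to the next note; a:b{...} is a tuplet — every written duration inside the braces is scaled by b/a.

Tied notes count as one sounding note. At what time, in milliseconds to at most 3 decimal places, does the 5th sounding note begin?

note 5 onset = 5b = 4918.033ms

1. 0.0ms @ 0 + 1475.41ms (3/2)
2. 1475.41ms @ 3/2 + 1475.41ms (3/2)
3. 2950.82ms @ 3 + 1475.41ms (3/2)
4. 4426.23ms @ 9/2 + 491.803ms (1/2)
5. 4918.033ms @ 5 + 491.803ms (1/2)
6. 5409.836ms @ 11/2 + 491.803ms (1/2)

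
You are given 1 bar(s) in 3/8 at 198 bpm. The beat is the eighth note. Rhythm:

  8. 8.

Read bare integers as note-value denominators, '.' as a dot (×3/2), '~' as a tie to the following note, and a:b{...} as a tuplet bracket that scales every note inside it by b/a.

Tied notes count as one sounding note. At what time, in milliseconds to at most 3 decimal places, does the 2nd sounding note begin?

1. 0.0ms @ 0 + 454.545ms (3/2)
2. 454.545ms @ 3/2 + 454.545ms (3/2)

note 2 onset = 3/2b = 454.545ms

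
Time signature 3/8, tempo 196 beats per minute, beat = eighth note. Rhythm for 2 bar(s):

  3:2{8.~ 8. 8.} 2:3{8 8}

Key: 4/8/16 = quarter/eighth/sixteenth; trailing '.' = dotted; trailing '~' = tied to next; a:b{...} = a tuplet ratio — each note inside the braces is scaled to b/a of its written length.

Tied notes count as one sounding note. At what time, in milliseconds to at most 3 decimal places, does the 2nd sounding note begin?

1. 0.0ms @ 0 + 612.245ms (2)
2. 612.245ms @ 2 + 306.122ms (1)
3. 918.367ms @ 3 + 459.184ms (3/2)
4. 1377.551ms @ 9/2 + 459.184ms (3/2)

note 2 onset = 2b = 612.245ms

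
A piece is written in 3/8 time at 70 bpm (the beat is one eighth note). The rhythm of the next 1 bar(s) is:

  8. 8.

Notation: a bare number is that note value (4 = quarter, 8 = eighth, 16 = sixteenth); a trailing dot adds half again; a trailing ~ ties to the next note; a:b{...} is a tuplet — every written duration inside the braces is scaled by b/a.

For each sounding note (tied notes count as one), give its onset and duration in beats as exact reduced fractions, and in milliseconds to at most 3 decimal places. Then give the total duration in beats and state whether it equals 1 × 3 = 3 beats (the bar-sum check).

1) 0.0ms=0b +1285.714ms=3/2b
2) 1285.714ms=3/2b +1285.714ms=3/2b
Σ=3b of 3 (70bpm 3/8) — PASS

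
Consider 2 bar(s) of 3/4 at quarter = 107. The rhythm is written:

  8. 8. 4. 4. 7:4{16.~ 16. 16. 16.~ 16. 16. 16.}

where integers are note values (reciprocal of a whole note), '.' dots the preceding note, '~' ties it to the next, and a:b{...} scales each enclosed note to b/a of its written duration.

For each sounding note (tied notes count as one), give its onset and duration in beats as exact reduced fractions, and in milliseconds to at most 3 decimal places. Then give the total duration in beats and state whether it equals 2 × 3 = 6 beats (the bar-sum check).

1) 0.0ms=0b +420.561ms=3/4b
2) 420.561ms=3/4b +420.561ms=3/4b
3) 841.121ms=3/2b +841.121ms=3/2b
4) 1682.243ms=3b +841.121ms=3/2b
5) 2523.364ms=9/2b +240.32ms=3/7b
6) 2763.685ms=69/14b +120.16ms=3/14b
7) 2883.845ms=36/7b +240.32ms=3/7b
8) 3124.166ms=39/7b +120.16ms=3/14b
9) 3244.326ms=81/14b +120.16ms=3/14b
Σ=6b of 6 (107bpm 3/4) — PASS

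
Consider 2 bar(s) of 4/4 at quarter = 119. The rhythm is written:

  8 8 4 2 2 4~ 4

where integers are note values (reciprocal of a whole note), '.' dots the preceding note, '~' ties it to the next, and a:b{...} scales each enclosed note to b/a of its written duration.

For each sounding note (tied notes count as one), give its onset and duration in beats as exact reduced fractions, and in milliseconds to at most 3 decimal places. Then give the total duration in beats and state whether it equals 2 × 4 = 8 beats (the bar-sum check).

1) 0.0ms=0b +252.101ms=1/2b
2) 252.101ms=1/2b +252.101ms=1/2b
3) 504.202ms=1b +504.202ms=1b
4) 1008.403ms=2b +1008.403ms=2b
5) 2016.807ms=4b +1008.403ms=2b
6) 3025.21ms=6b +1008.403ms=2b
Σ=8b of 8 (119bpm 4/4) — PASS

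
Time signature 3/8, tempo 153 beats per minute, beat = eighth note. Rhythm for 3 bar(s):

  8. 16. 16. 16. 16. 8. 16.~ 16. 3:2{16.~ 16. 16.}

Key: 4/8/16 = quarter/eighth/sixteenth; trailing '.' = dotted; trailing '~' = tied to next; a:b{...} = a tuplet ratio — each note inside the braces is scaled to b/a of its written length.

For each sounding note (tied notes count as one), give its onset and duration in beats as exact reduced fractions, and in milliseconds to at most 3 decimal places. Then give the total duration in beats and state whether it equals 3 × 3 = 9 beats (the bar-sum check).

1) 0.0ms=0b +588.235ms=3/2b
2) 588.235ms=3/2b +294.118ms=3/4b
3) 882.353ms=9/4b +294.118ms=3/4b
4) 1176.471ms=3b +294.118ms=3/4b
5) 1470.588ms=15/4b +294.118ms=3/4b
6) 1764.706ms=9/2b +588.235ms=3/2b
7) 2352.941ms=6b +588.235ms=3/2b
8) 2941.176ms=15/2b +392.157ms=1b
9) 3333.333ms=17/2b +196.078ms=1/2b
Σ=9b of 9 (153bpm 3/8) — PASS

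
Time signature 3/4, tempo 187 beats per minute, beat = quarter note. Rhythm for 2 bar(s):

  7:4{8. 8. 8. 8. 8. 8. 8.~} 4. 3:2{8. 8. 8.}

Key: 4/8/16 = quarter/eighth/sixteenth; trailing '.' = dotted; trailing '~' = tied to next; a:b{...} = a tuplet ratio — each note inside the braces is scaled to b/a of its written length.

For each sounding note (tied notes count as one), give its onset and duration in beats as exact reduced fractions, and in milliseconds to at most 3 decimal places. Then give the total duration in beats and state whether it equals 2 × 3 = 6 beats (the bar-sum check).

1) 0.0ms=0b +137.51ms=3/7b
2) 137.51ms=3/7b +137.51ms=3/7b
3) 275.019ms=6/7b +137.51ms=3/7b
4) 412.529ms=9/7b +137.51ms=3/7b
5) 550.038ms=12/7b +137.51ms=3/7b
6) 687.548ms=15/7b +137.51ms=3/7b
7) 825.057ms=18/7b +618.793ms=27/14b
8) 1443.85ms=9/2b +160.428ms=1/2b
9) 1604.278ms=5b +160.428ms=1/2b
10) 1764.706ms=11/2b +160.428ms=1/2b
Σ=6b of 6 (187bpm 3/4) — PASS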